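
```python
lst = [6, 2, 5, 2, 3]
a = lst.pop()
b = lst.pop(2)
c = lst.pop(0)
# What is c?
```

After line 1: lst = [6, 2, 5, 2, 3]
After line 2 (pop() -> a = 3): lst = [6, 2, 5, 2]
After line 3 (pop(2) -> b = 5): lst = [6, 2, 2]
After line 4 (pop(0) -> c = 6): lst = [2, 2]

6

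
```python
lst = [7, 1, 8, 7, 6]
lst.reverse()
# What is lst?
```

[6, 7, 8, 1, 7]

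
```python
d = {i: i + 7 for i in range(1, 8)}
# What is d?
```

{1: 8, 2: 9, 3: 10, 4: 11, 5: 12, 6: 13, 7: 14}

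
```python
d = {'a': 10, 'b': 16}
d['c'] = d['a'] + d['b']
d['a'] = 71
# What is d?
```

After line 1: d = {'a': 10, 'b': 16}
After line 2 (d['c'] = 10 + 16): d = {'a': 10, 'b': 16, 'c': 26}
After line 3: d = {'a': 71, 'b': 16, 'c': 26}

{'a': 71, 'b': 16, 'c': 26}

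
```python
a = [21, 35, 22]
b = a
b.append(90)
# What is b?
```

After line 1: a = [21, 35, 22]
After line 2 (b = a is an alias, same object): a = [21, 35, 22], b = [21, 35, 22]
After line 3 (b.append mutates the shared list): a = [21, 35, 22, 90], b = [21, 35, 22, 90]

[21, 35, 22, 90]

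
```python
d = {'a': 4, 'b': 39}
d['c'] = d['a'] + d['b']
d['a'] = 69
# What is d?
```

After line 1: d = {'a': 4, 'b': 39}
After line 2 (d['c'] = 4 + 39): d = {'a': 4, 'b': 39, 'c': 43}
After line 3: d = {'a': 69, 'b': 39, 'c': 43}

{'a': 69, 'b': 39, 'c': 43}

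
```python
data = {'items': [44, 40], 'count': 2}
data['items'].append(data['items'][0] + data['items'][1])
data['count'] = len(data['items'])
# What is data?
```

After line 1: data = {'items': [44, 40], 'count': 2}
After line 2 (append 44 + 40 = 84): data = {'items': [44, 40, 84], 'count': 2}
After line 3 (count = len(items) = 3): data = {'items': [44, 40, 84], 'count': 3}

{'items': [44, 40, 84], 'count': 3}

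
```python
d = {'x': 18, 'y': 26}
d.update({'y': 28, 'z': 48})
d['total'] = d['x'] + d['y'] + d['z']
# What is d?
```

After line 1: d = {'x': 18, 'y': 26}
After line 2 (y overwritten, z added): d = {'x': 18, 'y': 28, 'z': 48}
After line 3 (total = 18 + 28 + 48 = 94): d = {'x': 18, 'y': 28, 'z': 48, 'total': 94}

{'x': 18, 'y': 28, 'z': 48, 'total': 94}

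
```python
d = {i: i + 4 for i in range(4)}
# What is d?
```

{0: 4, 1: 5, 2: 6, 3: 7}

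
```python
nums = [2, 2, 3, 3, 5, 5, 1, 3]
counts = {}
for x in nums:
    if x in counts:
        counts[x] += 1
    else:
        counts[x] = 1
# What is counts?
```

Initial: counts = {}, nums = [2, 2, 3, 3, 5, 5, 1, 3]
See 2: counts = {2: 1}
See 2: counts = {2: 2}
See 3: counts = {2: 2, 3: 1}
See 3: counts = {2: 2, 3: 2}
See 5: counts = {2: 2, 3: 2, 5: 1}
See 5: counts = {2: 2, 3: 2, 5: 2}
See 1: counts = {2: 2, 3: 2, 5: 2, 1: 1}
See 3: counts = {2: 2, 3: 3, 5: 2, 1: 1}

{2: 2, 3: 3, 5: 2, 1: 1}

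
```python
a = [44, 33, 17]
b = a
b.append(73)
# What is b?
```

After line 1: a = [44, 33, 17]
After line 2 (b = a is an alias, same object): a = [44, 33, 17], b = [44, 33, 17]
After line 3 (b.append mutates the shared list): a = [44, 33, 17, 73], b = [44, 33, 17, 73]

[44, 33, 17, 73]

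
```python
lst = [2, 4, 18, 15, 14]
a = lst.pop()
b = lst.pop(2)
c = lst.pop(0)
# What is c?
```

After line 1: lst = [2, 4, 18, 15, 14]
After line 2 (pop() -> a = 14): lst = [2, 4, 18, 15]
After line 3 (pop(2) -> b = 18): lst = [2, 4, 15]
After line 4 (pop(0) -> c = 2): lst = [4, 15]

2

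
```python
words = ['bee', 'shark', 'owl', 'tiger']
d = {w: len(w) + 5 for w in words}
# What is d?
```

{'bee': 8, 'shark': 10, 'owl': 8, 'tiger': 10}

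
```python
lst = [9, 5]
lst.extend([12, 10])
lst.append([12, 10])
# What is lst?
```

After line 1: lst = [9, 5]
After line 2 (extend unpacks [12, 10]): lst = [9, 5, 12, 10]
After line 3 (append adds [12, 10] as single element): lst = [9, 5, 12, 10, [12, 10]]

[9, 5, 12, 10, [12, 10]]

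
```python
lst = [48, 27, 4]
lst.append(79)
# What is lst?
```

[48, 27, 4, 79]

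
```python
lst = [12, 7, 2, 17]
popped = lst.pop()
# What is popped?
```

17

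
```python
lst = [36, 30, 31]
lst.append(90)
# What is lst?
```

[36, 30, 31, 90]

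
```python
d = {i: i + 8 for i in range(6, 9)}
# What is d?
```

{6: 14, 7: 15, 8: 16}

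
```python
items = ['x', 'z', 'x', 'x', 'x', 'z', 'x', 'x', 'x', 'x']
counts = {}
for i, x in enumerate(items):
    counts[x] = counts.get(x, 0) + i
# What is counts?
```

Initial: counts = {}, items = ['x', 'z', 'x', 'x', 'x', 'z', 'x', 'x', 'x', 'x']
i=0, x='x': counts = {'x': 0}
i=1, x='z': counts = {'x': 0, 'z': 1}
i=2, x='x': counts = {'x': 2, 'z': 1}
i=3, x='x': counts = {'x': 5, 'z': 1}
i=4, x='x': counts = {'x': 9, 'z': 1}
i=5, x='z': counts = {'x': 9, 'z': 6}
i=6, x='x': counts = {'x': 15, 'z': 6}
i=7, x='x': counts = {'x': 22, 'z': 6}
i=8, x='x': counts = {'x': 30, 'z': 6}
i=9, x='x': counts = {'x': 39, 'z': 6}

{'x': 39, 'z': 6}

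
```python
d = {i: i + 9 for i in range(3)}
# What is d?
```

{0: 9, 1: 10, 2: 11}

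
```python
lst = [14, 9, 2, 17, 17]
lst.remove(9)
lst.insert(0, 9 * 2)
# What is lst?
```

After line 1: lst = [14, 9, 2, 17, 17]
After line 2 (remove first 9): lst = [14, 2, 17, 17]
After line 3 (insert 18 at index 0): lst = [18, 14, 2, 17, 17]

[18, 14, 2, 17, 17]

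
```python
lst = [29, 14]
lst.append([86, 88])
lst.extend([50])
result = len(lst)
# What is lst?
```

After line 1: lst = [29, 14]
After line 2 (append adds [86, 88] as single element): lst = [29, 14, [86, 88]]
After line 3 (extend unpacks [50], adds 50): lst = [29, 14, [86, 88], 50]
After line 4: result = len(lst) = 4

[29, 14, [86, 88], 50]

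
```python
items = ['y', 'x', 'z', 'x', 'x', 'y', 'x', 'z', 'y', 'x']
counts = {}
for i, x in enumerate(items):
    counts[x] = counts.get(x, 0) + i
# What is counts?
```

Initial: counts = {}, items = ['y', 'x', 'z', 'x', 'x', 'y', 'x', 'z', 'y', 'x']
i=0, x='y': counts = {'y': 0}
i=1, x='x': counts = {'y': 0, 'x': 1}
i=2, x='z': counts = {'y': 0, 'x': 1, 'z': 2}
i=3, x='x': counts = {'y': 0, 'x': 4, 'z': 2}
i=4, x='x': counts = {'y': 0, 'x': 8, 'z': 2}
i=5, x='y': counts = {'y': 5, 'x': 8, 'z': 2}
i=6, x='x': counts = {'y': 5, 'x': 14, 'z': 2}
i=7, x='z': counts = {'y': 5, 'x': 14, 'z': 9}
i=8, x='y': counts = {'y': 13, 'x': 14, 'z': 9}
i=9, x='x': counts = {'y': 13, 'x': 23, 'z': 9}

{'y': 13, 'x': 23, 'z': 9}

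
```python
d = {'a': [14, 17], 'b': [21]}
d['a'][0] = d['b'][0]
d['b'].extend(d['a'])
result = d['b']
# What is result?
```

After line 1: d = {'a': [14, 17], 'b': [21]}
After line 2 (a[0] = b[0] = 21): d = {'a': [21, 17], 'b': [21]}
After line 3 (b.extend(a) appends [21, 17]): d = {'a': [21, 17], 'b': [21, 21, 17]}
After line 4: result = d['b'] = [21, 21, 17]

[21, 21, 17]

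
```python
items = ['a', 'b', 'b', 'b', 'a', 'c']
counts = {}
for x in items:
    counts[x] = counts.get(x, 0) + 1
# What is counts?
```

Initial: counts = {}, items = ['a', 'b', 'b', 'b', 'a', 'c']
See 'a': counts = {'a': 1}
See 'b': counts = {'a': 1, 'b': 1}
See 'b': counts = {'a': 1, 'b': 2}
See 'b': counts = {'a': 1, 'b': 3}
See 'a': counts = {'a': 2, 'b': 3}
See 'c': counts = {'a': 2, 'b': 3, 'c': 1}

{'a': 2, 'b': 3, 'c': 1}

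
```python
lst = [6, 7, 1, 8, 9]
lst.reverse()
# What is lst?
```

[9, 8, 1, 7, 6]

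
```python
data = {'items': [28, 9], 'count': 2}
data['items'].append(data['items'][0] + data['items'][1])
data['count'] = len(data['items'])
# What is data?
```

After line 1: data = {'items': [28, 9], 'count': 2}
After line 2 (append 28 + 9 = 37): data = {'items': [28, 9, 37], 'count': 2}
After line 3 (count = len(items) = 3): data = {'items': [28, 9, 37], 'count': 3}

{'items': [28, 9, 37], 'count': 3}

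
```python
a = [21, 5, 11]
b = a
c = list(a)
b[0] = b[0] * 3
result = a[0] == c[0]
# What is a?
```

After line 1: a = [21, 5, 11]
After line 2 (b = a, alias): a = [21, 5, 11], b = [21, 5, 11]
After line 3 (c = list(a) is a copy, new object): c = [21, 5, 11]
After line 4 (b[0] = 21 * 3 = 63; mutates shared a/b): a = b = [63, 5, 11], c = [21, 5, 11]
After line 5 (a[0] = 63, c[0] = 21; result = False)

[63, 5, 11]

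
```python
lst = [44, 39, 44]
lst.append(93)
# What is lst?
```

[44, 39, 44, 93]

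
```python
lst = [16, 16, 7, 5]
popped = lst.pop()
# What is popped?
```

5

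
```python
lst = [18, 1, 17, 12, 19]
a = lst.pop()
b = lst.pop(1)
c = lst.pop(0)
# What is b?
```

After line 1: lst = [18, 1, 17, 12, 19]
After line 2 (pop() -> a = 19): lst = [18, 1, 17, 12]
After line 3 (pop(1) -> b = 1): lst = [18, 17, 12]
After line 4 (pop(0) -> c = 18): lst = [17, 12]

1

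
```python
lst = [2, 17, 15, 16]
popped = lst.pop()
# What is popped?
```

16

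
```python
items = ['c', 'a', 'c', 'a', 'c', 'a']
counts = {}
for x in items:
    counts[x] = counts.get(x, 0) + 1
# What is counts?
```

Initial: counts = {}, items = ['c', 'a', 'c', 'a', 'c', 'a']
See 'c': counts = {'c': 1}
See 'a': counts = {'c': 1, 'a': 1}
See 'c': counts = {'c': 2, 'a': 1}
See 'a': counts = {'c': 2, 'a': 2}
See 'c': counts = {'c': 3, 'a': 2}
See 'a': counts = {'c': 3, 'a': 3}

{'c': 3, 'a': 3}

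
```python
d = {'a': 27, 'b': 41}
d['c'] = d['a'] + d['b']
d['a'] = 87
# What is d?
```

After line 1: d = {'a': 27, 'b': 41}
After line 2 (d['c'] = 27 + 41): d = {'a': 27, 'b': 41, 'c': 68}
After line 3: d = {'a': 87, 'b': 41, 'c': 68}

{'a': 87, 'b': 41, 'c': 68}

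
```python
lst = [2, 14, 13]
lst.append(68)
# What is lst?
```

[2, 14, 13, 68]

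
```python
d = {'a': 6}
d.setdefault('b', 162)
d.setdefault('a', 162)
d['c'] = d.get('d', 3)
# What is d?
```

After line 1: d = {'a': 6}
After line 2 (setdefault adds 'b'=162): d = {'a': 6, 'b': 162}
After line 3 (setdefault 'a' no-op, already exists): d = {'a': 6, 'b': 162}
After line 4 (get('d', 3) returns default since 'd' not in d): d = {'a': 6, 'b': 162, 'c': 3}

{'a': 6, 'b': 162, 'c': 3}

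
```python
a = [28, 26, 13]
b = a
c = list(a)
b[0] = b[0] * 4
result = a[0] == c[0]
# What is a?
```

After line 1: a = [28, 26, 13]
After line 2 (b = a, alias): a = [28, 26, 13], b = [28, 26, 13]
After line 3 (c = list(a) is a copy, new object): c = [28, 26, 13]
After line 4 (b[0] = 28 * 4 = 112; mutates shared a/b): a = b = [112, 26, 13], c = [28, 26, 13]
After line 5 (a[0] = 112, c[0] = 28; result = False)

[112, 26, 13]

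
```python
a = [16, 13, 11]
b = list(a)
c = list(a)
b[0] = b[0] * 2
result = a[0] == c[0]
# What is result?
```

After line 1: a = [16, 13, 11]
After line 2 (b = list(a), copy): a = [16, 13, 11], b = [16, 13, 11]
After line 3 (c = list(a) is a copy, new object): c = [16, 13, 11]
After line 4 (b[0] = 16 * 2 = 32; only b mutates (copy)): a = [16, 13, 11], b = [32, 13, 11], c = [16, 13, 11]
After line 5 (a[0] = 16, c[0] = 16; result = True)

True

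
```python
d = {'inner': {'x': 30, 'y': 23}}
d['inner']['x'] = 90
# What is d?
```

After line 1: d = {'inner': {'x': 30, 'y': 23}}
After line 2 (inner x overwritten): d = {'inner': {'x': 90, 'y': 23}}

{'inner': {'x': 90, 'y': 23}}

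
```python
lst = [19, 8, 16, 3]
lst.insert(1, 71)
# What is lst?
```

[19, 71, 8, 16, 3]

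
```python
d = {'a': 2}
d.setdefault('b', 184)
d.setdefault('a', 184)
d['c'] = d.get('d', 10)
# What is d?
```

After line 1: d = {'a': 2}
After line 2 (setdefault adds 'b'=184): d = {'a': 2, 'b': 184}
After line 3 (setdefault 'a' no-op, already exists): d = {'a': 2, 'b': 184}
After line 4 (get('d', 10) returns default since 'd' not in d): d = {'a': 2, 'b': 184, 'c': 10}

{'a': 2, 'b': 184, 'c': 10}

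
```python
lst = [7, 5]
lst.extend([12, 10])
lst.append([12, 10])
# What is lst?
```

After line 1: lst = [7, 5]
After line 2 (extend unpacks [12, 10]): lst = [7, 5, 12, 10]
After line 3 (append adds [12, 10] as single element): lst = [7, 5, 12, 10, [12, 10]]

[7, 5, 12, 10, [12, 10]]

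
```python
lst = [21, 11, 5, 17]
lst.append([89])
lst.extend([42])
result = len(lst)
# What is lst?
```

After line 1: lst = [21, 11, 5, 17]
After line 2 (append adds [89] as single element): lst = [21, 11, 5, 17, [89]]
After line 3 (extend unpacks [42], adds 42): lst = [21, 11, 5, 17, [89], 42]
After line 4: result = len(lst) = 6

[21, 11, 5, 17, [89], 42]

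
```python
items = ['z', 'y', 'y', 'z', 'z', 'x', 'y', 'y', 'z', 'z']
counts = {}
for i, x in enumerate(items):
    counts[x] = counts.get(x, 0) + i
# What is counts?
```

Initial: counts = {}, items = ['z', 'y', 'y', 'z', 'z', 'x', 'y', 'y', 'z', 'z']
i=0, x='z': counts = {'z': 0}
i=1, x='y': counts = {'z': 0, 'y': 1}
i=2, x='y': counts = {'z': 0, 'y': 3}
i=3, x='z': counts = {'z': 3, 'y': 3}
i=4, x='z': counts = {'z': 7, 'y': 3}
i=5, x='x': counts = {'z': 7, 'y': 3, 'x': 5}
i=6, x='y': counts = {'z': 7, 'y': 9, 'x': 5}
i=7, x='y': counts = {'z': 7, 'y': 16, 'x': 5}
i=8, x='z': counts = {'z': 15, 'y': 16, 'x': 5}
i=9, x='z': counts = {'z': 24, 'y': 16, 'x': 5}

{'z': 24, 'y': 16, 'x': 5}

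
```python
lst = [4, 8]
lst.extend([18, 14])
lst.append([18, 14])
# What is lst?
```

After line 1: lst = [4, 8]
After line 2 (extend unpacks [18, 14]): lst = [4, 8, 18, 14]
After line 3 (append adds [18, 14] as single element): lst = [4, 8, 18, 14, [18, 14]]

[4, 8, 18, 14, [18, 14]]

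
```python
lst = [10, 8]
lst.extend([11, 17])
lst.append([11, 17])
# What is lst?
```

After line 1: lst = [10, 8]
After line 2 (extend unpacks [11, 17]): lst = [10, 8, 11, 17]
After line 3 (append adds [11, 17] as single element): lst = [10, 8, 11, 17, [11, 17]]

[10, 8, 11, 17, [11, 17]]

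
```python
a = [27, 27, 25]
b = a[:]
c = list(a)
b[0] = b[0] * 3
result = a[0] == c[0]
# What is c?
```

After line 1: a = [27, 27, 25]
After line 2 (b = a[:], copy): a = [27, 27, 25], b = [27, 27, 25]
After line 3 (c = list(a) is a copy, new object): c = [27, 27, 25]
After line 4 (b[0] = 27 * 3 = 81; only b mutates (copy)): a = [27, 27, 25], b = [81, 27, 25], c = [27, 27, 25]
After line 5 (a[0] = 27, c[0] = 27; result = True)

[27, 27, 25]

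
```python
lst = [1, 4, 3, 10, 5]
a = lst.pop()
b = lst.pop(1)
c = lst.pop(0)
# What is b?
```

After line 1: lst = [1, 4, 3, 10, 5]
After line 2 (pop() -> a = 5): lst = [1, 4, 3, 10]
After line 3 (pop(1) -> b = 4): lst = [1, 3, 10]
After line 4 (pop(0) -> c = 1): lst = [3, 10]

4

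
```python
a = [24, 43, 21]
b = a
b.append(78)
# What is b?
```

After line 1: a = [24, 43, 21]
After line 2 (b = a is an alias, same object): a = [24, 43, 21], b = [24, 43, 21]
After line 3 (b.append mutates the shared list): a = [24, 43, 21, 78], b = [24, 43, 21, 78]

[24, 43, 21, 78]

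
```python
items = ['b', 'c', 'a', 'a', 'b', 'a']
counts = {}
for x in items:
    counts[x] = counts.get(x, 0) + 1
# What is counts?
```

Initial: counts = {}, items = ['b', 'c', 'a', 'a', 'b', 'a']
See 'b': counts = {'b': 1}
See 'c': counts = {'b': 1, 'c': 1}
See 'a': counts = {'b': 1, 'c': 1, 'a': 1}
See 'a': counts = {'b': 1, 'c': 1, 'a': 2}
See 'b': counts = {'b': 2, 'c': 1, 'a': 2}
See 'a': counts = {'b': 2, 'c': 1, 'a': 3}

{'b': 2, 'c': 1, 'a': 3}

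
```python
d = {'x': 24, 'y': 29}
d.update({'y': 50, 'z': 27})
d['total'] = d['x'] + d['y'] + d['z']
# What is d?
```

After line 1: d = {'x': 24, 'y': 29}
After line 2 (y overwritten, z added): d = {'x': 24, 'y': 50, 'z': 27}
After line 3 (total = 24 + 50 + 27 = 101): d = {'x': 24, 'y': 50, 'z': 27, 'total': 101}

{'x': 24, 'y': 50, 'z': 27, 'total': 101}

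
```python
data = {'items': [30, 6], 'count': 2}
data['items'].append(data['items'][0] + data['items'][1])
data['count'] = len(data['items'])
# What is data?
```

After line 1: data = {'items': [30, 6], 'count': 2}
After line 2 (append 30 + 6 = 36): data = {'items': [30, 6, 36], 'count': 2}
After line 3 (count = len(items) = 3): data = {'items': [30, 6, 36], 'count': 3}

{'items': [30, 6, 36], 'count': 3}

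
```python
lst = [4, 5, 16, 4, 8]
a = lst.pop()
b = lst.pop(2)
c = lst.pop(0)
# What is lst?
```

After line 1: lst = [4, 5, 16, 4, 8]
After line 2 (pop() -> a = 8): lst = [4, 5, 16, 4]
After line 3 (pop(2) -> b = 16): lst = [4, 5, 4]
After line 4 (pop(0) -> c = 4): lst = [5, 4]

[5, 4]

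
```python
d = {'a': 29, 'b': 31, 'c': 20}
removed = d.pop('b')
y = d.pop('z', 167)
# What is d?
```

After line 1: d = {'a': 29, 'b': 31, 'c': 20}
After line 2 (pop 'b' returns 31): d = {'a': 29, 'c': 20}, removed = 31
After line 3 (pop 'z' missing, returns default 167): d = {'a': 29, 'c': 20}, y = 167

{'a': 29, 'c': 20}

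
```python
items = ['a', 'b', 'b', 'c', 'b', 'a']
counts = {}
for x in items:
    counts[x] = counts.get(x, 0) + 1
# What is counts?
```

Initial: counts = {}, items = ['a', 'b', 'b', 'c', 'b', 'a']
See 'a': counts = {'a': 1}
See 'b': counts = {'a': 1, 'b': 1}
See 'b': counts = {'a': 1, 'b': 2}
See 'c': counts = {'a': 1, 'b': 2, 'c': 1}
See 'b': counts = {'a': 1, 'b': 3, 'c': 1}
See 'a': counts = {'a': 2, 'b': 3, 'c': 1}

{'a': 2, 'b': 3, 'c': 1}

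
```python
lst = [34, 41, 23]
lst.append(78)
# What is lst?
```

[34, 41, 23, 78]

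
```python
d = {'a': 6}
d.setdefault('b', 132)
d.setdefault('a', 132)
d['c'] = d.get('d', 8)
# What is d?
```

After line 1: d = {'a': 6}
After line 2 (setdefault adds 'b'=132): d = {'a': 6, 'b': 132}
After line 3 (setdefault 'a' no-op, already exists): d = {'a': 6, 'b': 132}
After line 4 (get('d', 8) returns default since 'd' not in d): d = {'a': 6, 'b': 132, 'c': 8}

{'a': 6, 'b': 132, 'c': 8}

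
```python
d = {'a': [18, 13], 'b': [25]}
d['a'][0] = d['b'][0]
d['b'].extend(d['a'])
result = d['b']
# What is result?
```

After line 1: d = {'a': [18, 13], 'b': [25]}
After line 2 (a[0] = b[0] = 25): d = {'a': [25, 13], 'b': [25]}
After line 3 (b.extend(a) appends [25, 13]): d = {'a': [25, 13], 'b': [25, 25, 13]}
After line 4: result = d['b'] = [25, 25, 13]

[25, 25, 13]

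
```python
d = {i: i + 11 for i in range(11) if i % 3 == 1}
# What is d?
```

{1: 12, 4: 15, 7: 18, 10: 21}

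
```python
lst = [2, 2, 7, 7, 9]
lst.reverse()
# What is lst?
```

[9, 7, 7, 2, 2]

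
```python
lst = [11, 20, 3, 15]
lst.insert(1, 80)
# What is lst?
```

[11, 80, 20, 3, 15]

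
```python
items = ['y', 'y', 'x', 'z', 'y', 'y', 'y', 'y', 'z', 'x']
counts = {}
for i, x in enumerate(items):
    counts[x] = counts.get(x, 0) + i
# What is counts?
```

Initial: counts = {}, items = ['y', 'y', 'x', 'z', 'y', 'y', 'y', 'y', 'z', 'x']
i=0, x='y': counts = {'y': 0}
i=1, x='y': counts = {'y': 1}
i=2, x='x': counts = {'y': 1, 'x': 2}
i=3, x='z': counts = {'y': 1, 'x': 2, 'z': 3}
i=4, x='y': counts = {'y': 5, 'x': 2, 'z': 3}
i=5, x='y': counts = {'y': 10, 'x': 2, 'z': 3}
i=6, x='y': counts = {'y': 16, 'x': 2, 'z': 3}
i=7, x='y': counts = {'y': 23, 'x': 2, 'z': 3}
i=8, x='z': counts = {'y': 23, 'x': 2, 'z': 11}
i=9, x='x': counts = {'y': 23, 'x': 11, 'z': 11}

{'y': 23, 'x': 11, 'z': 11}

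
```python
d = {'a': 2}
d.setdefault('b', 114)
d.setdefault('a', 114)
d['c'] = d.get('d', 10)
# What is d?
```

After line 1: d = {'a': 2}
After line 2 (setdefault adds 'b'=114): d = {'a': 2, 'b': 114}
After line 3 (setdefault 'a' no-op, already exists): d = {'a': 2, 'b': 114}
After line 4 (get('d', 10) returns default since 'd' not in d): d = {'a': 2, 'b': 114, 'c': 10}

{'a': 2, 'b': 114, 'c': 10}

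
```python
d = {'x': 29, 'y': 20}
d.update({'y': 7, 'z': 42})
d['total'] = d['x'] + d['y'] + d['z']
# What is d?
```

After line 1: d = {'x': 29, 'y': 20}
After line 2 (y overwritten, z added): d = {'x': 29, 'y': 7, 'z': 42}
After line 3 (total = 29 + 7 + 42 = 78): d = {'x': 29, 'y': 7, 'z': 42, 'total': 78}

{'x': 29, 'y': 7, 'z': 42, 'total': 78}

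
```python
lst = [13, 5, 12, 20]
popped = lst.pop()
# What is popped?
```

20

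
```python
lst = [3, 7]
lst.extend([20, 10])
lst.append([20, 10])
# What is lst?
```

After line 1: lst = [3, 7]
After line 2 (extend unpacks [20, 10]): lst = [3, 7, 20, 10]
After line 3 (append adds [20, 10] as single element): lst = [3, 7, 20, 10, [20, 10]]

[3, 7, 20, 10, [20, 10]]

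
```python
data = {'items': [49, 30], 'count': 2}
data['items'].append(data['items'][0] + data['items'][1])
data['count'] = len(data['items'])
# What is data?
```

After line 1: data = {'items': [49, 30], 'count': 2}
After line 2 (append 49 + 30 = 79): data = {'items': [49, 30, 79], 'count': 2}
After line 3 (count = len(items) = 3): data = {'items': [49, 30, 79], 'count': 3}

{'items': [49, 30, 79], 'count': 3}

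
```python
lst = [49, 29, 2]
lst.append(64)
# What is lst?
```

[49, 29, 2, 64]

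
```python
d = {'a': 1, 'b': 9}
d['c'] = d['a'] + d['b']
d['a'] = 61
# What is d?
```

After line 1: d = {'a': 1, 'b': 9}
After line 2 (d['c'] = 1 + 9): d = {'a': 1, 'b': 9, 'c': 10}
After line 3: d = {'a': 61, 'b': 9, 'c': 10}

{'a': 61, 'b': 9, 'c': 10}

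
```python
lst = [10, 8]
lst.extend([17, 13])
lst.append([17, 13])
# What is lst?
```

After line 1: lst = [10, 8]
After line 2 (extend unpacks [17, 13]): lst = [10, 8, 17, 13]
After line 3 (append adds [17, 13] as single element): lst = [10, 8, 17, 13, [17, 13]]

[10, 8, 17, 13, [17, 13]]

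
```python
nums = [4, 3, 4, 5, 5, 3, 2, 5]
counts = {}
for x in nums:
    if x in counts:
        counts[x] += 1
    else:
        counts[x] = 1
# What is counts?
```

Initial: counts = {}, nums = [4, 3, 4, 5, 5, 3, 2, 5]
See 4: counts = {4: 1}
See 3: counts = {4: 1, 3: 1}
See 4: counts = {4: 2, 3: 1}
See 5: counts = {4: 2, 3: 1, 5: 1}
See 5: counts = {4: 2, 3: 1, 5: 2}
See 3: counts = {4: 2, 3: 2, 5: 2}
See 2: counts = {4: 2, 3: 2, 5: 2, 2: 1}
See 5: counts = {4: 2, 3: 2, 5: 3, 2: 1}

{4: 2, 3: 2, 5: 3, 2: 1}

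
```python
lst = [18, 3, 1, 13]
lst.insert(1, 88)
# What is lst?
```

[18, 88, 3, 1, 13]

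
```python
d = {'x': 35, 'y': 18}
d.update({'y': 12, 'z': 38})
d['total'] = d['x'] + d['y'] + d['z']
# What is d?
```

After line 1: d = {'x': 35, 'y': 18}
After line 2 (y overwritten, z added): d = {'x': 35, 'y': 12, 'z': 38}
After line 3 (total = 35 + 12 + 38 = 85): d = {'x': 35, 'y': 12, 'z': 38, 'total': 85}

{'x': 35, 'y': 12, 'z': 38, 'total': 85}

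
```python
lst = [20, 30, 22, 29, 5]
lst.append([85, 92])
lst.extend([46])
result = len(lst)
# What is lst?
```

After line 1: lst = [20, 30, 22, 29, 5]
After line 2 (append adds [85, 92] as single element): lst = [20, 30, 22, 29, 5, [85, 92]]
After line 3 (extend unpacks [46], adds 46): lst = [20, 30, 22, 29, 5, [85, 92], 46]
After line 4: result = len(lst) = 7

[20, 30, 22, 29, 5, [85, 92], 46]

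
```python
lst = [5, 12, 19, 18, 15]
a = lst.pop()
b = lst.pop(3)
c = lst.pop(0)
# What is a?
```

After line 1: lst = [5, 12, 19, 18, 15]
After line 2 (pop() -> a = 15): lst = [5, 12, 19, 18]
After line 3 (pop(3) -> b = 18): lst = [5, 12, 19]
After line 4 (pop(0) -> c = 5): lst = [12, 19]

15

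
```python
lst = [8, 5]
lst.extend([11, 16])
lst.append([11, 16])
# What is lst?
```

After line 1: lst = [8, 5]
After line 2 (extend unpacks [11, 16]): lst = [8, 5, 11, 16]
After line 3 (append adds [11, 16] as single element): lst = [8, 5, 11, 16, [11, 16]]

[8, 5, 11, 16, [11, 16]]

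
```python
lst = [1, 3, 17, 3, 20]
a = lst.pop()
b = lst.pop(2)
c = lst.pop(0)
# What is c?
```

After line 1: lst = [1, 3, 17, 3, 20]
After line 2 (pop() -> a = 20): lst = [1, 3, 17, 3]
After line 3 (pop(2) -> b = 17): lst = [1, 3, 3]
After line 4 (pop(0) -> c = 1): lst = [3, 3]

1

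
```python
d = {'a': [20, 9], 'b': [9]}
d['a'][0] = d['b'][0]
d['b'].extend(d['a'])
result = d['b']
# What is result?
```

After line 1: d = {'a': [20, 9], 'b': [9]}
After line 2 (a[0] = b[0] = 9): d = {'a': [9, 9], 'b': [9]}
After line 3 (b.extend(a) appends [9, 9]): d = {'a': [9, 9], 'b': [9, 9, 9]}
After line 4: result = d['b'] = [9, 9, 9]

[9, 9, 9]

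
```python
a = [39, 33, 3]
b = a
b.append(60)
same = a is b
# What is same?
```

After line 1: a = [39, 33, 3]
After line 2 (b = a is an alias, same object): a = [39, 33, 3], b = [39, 33, 3]
After line 3 (b.append mutates the shared list): a = [39, 33, 3, 60], b = [39, 33, 3, 60]
After line 4 (same = a is b; same object -> True): same = True

True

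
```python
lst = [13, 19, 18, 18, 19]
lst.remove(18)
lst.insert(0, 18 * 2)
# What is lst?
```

After line 1: lst = [13, 19, 18, 18, 19]
After line 2 (remove first 18): lst = [13, 19, 18, 19]
After line 3 (insert 36 at index 0): lst = [36, 13, 19, 18, 19]

[36, 13, 19, 18, 19]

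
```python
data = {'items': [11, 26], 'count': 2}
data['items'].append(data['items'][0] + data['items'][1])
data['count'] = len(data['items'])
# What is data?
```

After line 1: data = {'items': [11, 26], 'count': 2}
After line 2 (append 11 + 26 = 37): data = {'items': [11, 26, 37], 'count': 2}
After line 3 (count = len(items) = 3): data = {'items': [11, 26, 37], 'count': 3}

{'items': [11, 26, 37], 'count': 3}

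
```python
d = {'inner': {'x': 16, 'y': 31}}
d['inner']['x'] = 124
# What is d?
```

After line 1: d = {'inner': {'x': 16, 'y': 31}}
After line 2 (inner x overwritten): d = {'inner': {'x': 124, 'y': 31}}

{'inner': {'x': 124, 'y': 31}}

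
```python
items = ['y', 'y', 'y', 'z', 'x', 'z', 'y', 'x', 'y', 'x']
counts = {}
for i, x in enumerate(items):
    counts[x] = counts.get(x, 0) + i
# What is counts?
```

Initial: counts = {}, items = ['y', 'y', 'y', 'z', 'x', 'z', 'y', 'x', 'y', 'x']
i=0, x='y': counts = {'y': 0}
i=1, x='y': counts = {'y': 1}
i=2, x='y': counts = {'y': 3}
i=3, x='z': counts = {'y': 3, 'z': 3}
i=4, x='x': counts = {'y': 3, 'z': 3, 'x': 4}
i=5, x='z': counts = {'y': 3, 'z': 8, 'x': 4}
i=6, x='y': counts = {'y': 9, 'z': 8, 'x': 4}
i=7, x='x': counts = {'y': 9, 'z': 8, 'x': 11}
i=8, x='y': counts = {'y': 17, 'z': 8, 'x': 11}
i=9, x='x': counts = {'y': 17, 'z': 8, 'x': 20}

{'y': 17, 'z': 8, 'x': 20}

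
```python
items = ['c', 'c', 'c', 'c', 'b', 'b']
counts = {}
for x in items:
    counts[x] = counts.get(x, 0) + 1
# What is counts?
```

Initial: counts = {}, items = ['c', 'c', 'c', 'c', 'b', 'b']
See 'c': counts = {'c': 1}
See 'c': counts = {'c': 2}
See 'c': counts = {'c': 3}
See 'c': counts = {'c': 4}
See 'b': counts = {'c': 4, 'b': 1}
See 'b': counts = {'c': 4, 'b': 2}

{'c': 4, 'b': 2}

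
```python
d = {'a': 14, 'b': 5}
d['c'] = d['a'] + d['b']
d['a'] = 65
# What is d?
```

After line 1: d = {'a': 14, 'b': 5}
After line 2 (d['c'] = 14 + 5): d = {'a': 14, 'b': 5, 'c': 19}
After line 3: d = {'a': 65, 'b': 5, 'c': 19}

{'a': 65, 'b': 5, 'c': 19}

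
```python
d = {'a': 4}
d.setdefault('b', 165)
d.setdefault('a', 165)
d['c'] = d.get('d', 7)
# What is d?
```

After line 1: d = {'a': 4}
After line 2 (setdefault adds 'b'=165): d = {'a': 4, 'b': 165}
After line 3 (setdefault 'a' no-op, already exists): d = {'a': 4, 'b': 165}
After line 4 (get('d', 7) returns default since 'd' not in d): d = {'a': 4, 'b': 165, 'c': 7}

{'a': 4, 'b': 165, 'c': 7}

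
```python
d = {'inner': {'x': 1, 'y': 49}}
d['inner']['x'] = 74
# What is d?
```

After line 1: d = {'inner': {'x': 1, 'y': 49}}
After line 2 (inner x overwritten): d = {'inner': {'x': 74, 'y': 49}}

{'inner': {'x': 74, 'y': 49}}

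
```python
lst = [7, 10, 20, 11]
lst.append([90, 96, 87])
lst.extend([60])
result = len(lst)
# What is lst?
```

After line 1: lst = [7, 10, 20, 11]
After line 2 (append adds [90, 96, 87] as single element): lst = [7, 10, 20, 11, [90, 96, 87]]
After line 3 (extend unpacks [60], adds 60): lst = [7, 10, 20, 11, [90, 96, 87], 60]
After line 4: result = len(lst) = 6

[7, 10, 20, 11, [90, 96, 87], 60]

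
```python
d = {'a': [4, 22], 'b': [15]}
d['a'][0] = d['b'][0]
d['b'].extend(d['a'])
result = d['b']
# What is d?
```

After line 1: d = {'a': [4, 22], 'b': [15]}
After line 2 (a[0] = b[0] = 15): d = {'a': [15, 22], 'b': [15]}
After line 3 (b.extend(a) appends [15, 22]): d = {'a': [15, 22], 'b': [15, 15, 22]}
After line 4: result = d['b'] = [15, 15, 22]

{'a': [15, 22], 'b': [15, 15, 22]}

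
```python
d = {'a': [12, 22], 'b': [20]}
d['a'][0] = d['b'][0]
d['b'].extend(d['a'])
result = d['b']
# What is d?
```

After line 1: d = {'a': [12, 22], 'b': [20]}
After line 2 (a[0] = b[0] = 20): d = {'a': [20, 22], 'b': [20]}
After line 3 (b.extend(a) appends [20, 22]): d = {'a': [20, 22], 'b': [20, 20, 22]}
After line 4: result = d['b'] = [20, 20, 22]

{'a': [20, 22], 'b': [20, 20, 22]}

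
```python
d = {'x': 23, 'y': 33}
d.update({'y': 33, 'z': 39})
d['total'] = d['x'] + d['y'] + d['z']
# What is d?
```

After line 1: d = {'x': 23, 'y': 33}
After line 2 (y overwritten, z added): d = {'x': 23, 'y': 33, 'z': 39}
After line 3 (total = 23 + 33 + 39 = 95): d = {'x': 23, 'y': 33, 'z': 39, 'total': 95}

{'x': 23, 'y': 33, 'z': 39, 'total': 95}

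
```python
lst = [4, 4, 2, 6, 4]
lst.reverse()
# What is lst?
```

[4, 6, 2, 4, 4]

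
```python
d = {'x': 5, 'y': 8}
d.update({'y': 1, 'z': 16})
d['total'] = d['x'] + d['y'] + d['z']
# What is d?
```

After line 1: d = {'x': 5, 'y': 8}
After line 2 (y overwritten, z added): d = {'x': 5, 'y': 1, 'z': 16}
After line 3 (total = 5 + 1 + 16 = 22): d = {'x': 5, 'y': 1, 'z': 16, 'total': 22}

{'x': 5, 'y': 1, 'z': 16, 'total': 22}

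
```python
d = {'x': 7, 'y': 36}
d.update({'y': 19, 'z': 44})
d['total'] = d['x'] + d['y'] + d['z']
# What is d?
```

After line 1: d = {'x': 7, 'y': 36}
After line 2 (y overwritten, z added): d = {'x': 7, 'y': 19, 'z': 44}
After line 3 (total = 7 + 19 + 44 = 70): d = {'x': 7, 'y': 19, 'z': 44, 'total': 70}

{'x': 7, 'y': 19, 'z': 44, 'total': 70}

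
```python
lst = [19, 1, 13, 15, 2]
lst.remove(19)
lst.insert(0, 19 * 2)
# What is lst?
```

After line 1: lst = [19, 1, 13, 15, 2]
After line 2 (remove first 19): lst = [1, 13, 15, 2]
After line 3 (insert 38 at index 0): lst = [38, 1, 13, 15, 2]

[38, 1, 13, 15, 2]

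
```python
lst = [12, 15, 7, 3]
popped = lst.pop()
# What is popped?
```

3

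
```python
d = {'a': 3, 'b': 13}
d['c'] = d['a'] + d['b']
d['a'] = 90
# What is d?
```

After line 1: d = {'a': 3, 'b': 13}
After line 2 (d['c'] = 3 + 13): d = {'a': 3, 'b': 13, 'c': 16}
After line 3: d = {'a': 90, 'b': 13, 'c': 16}

{'a': 90, 'b': 13, 'c': 16}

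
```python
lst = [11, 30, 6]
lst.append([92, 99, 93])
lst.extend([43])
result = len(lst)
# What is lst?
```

After line 1: lst = [11, 30, 6]
After line 2 (append adds [92, 99, 93] as single element): lst = [11, 30, 6, [92, 99, 93]]
After line 3 (extend unpacks [43], adds 43): lst = [11, 30, 6, [92, 99, 93], 43]
After line 4: result = len(lst) = 5

[11, 30, 6, [92, 99, 93], 43]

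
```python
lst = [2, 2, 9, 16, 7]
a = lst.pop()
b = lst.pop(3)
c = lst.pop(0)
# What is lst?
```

After line 1: lst = [2, 2, 9, 16, 7]
After line 2 (pop() -> a = 7): lst = [2, 2, 9, 16]
After line 3 (pop(3) -> b = 16): lst = [2, 2, 9]
After line 4 (pop(0) -> c = 2): lst = [2, 9]

[2, 9]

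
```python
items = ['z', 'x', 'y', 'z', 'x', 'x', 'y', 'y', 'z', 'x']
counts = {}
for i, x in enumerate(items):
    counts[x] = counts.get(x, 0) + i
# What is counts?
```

Initial: counts = {}, items = ['z', 'x', 'y', 'z', 'x', 'x', 'y', 'y', 'z', 'x']
i=0, x='z': counts = {'z': 0}
i=1, x='x': counts = {'z': 0, 'x': 1}
i=2, x='y': counts = {'z': 0, 'x': 1, 'y': 2}
i=3, x='z': counts = {'z': 3, 'x': 1, 'y': 2}
i=4, x='x': counts = {'z': 3, 'x': 5, 'y': 2}
i=5, x='x': counts = {'z': 3, 'x': 10, 'y': 2}
i=6, x='y': counts = {'z': 3, 'x': 10, 'y': 8}
i=7, x='y': counts = {'z': 3, 'x': 10, 'y': 15}
i=8, x='z': counts = {'z': 11, 'x': 10, 'y': 15}
i=9, x='x': counts = {'z': 11, 'x': 19, 'y': 15}

{'z': 11, 'x': 19, 'y': 15}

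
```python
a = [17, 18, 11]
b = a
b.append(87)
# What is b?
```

After line 1: a = [17, 18, 11]
After line 2 (b = a is an alias, same object): a = [17, 18, 11], b = [17, 18, 11]
After line 3 (b.append mutates the shared list): a = [17, 18, 11, 87], b = [17, 18, 11, 87]

[17, 18, 11, 87]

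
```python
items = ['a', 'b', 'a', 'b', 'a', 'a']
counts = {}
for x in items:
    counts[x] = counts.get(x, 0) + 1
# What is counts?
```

Initial: counts = {}, items = ['a', 'b', 'a', 'b', 'a', 'a']
See 'a': counts = {'a': 1}
See 'b': counts = {'a': 1, 'b': 1}
See 'a': counts = {'a': 2, 'b': 1}
See 'b': counts = {'a': 2, 'b': 2}
See 'a': counts = {'a': 3, 'b': 2}
See 'a': counts = {'a': 4, 'b': 2}

{'a': 4, 'b': 2}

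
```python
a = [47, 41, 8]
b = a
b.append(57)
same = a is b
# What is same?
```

After line 1: a = [47, 41, 8]
After line 2 (b = a is an alias, same object): a = [47, 41, 8], b = [47, 41, 8]
After line 3 (b.append mutates the shared list): a = [47, 41, 8, 57], b = [47, 41, 8, 57]
After line 4 (same = a is b; same object -> True): same = True

True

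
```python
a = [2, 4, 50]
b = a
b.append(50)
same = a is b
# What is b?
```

After line 1: a = [2, 4, 50]
After line 2 (b = a is an alias, same object): a = [2, 4, 50], b = [2, 4, 50]
After line 3 (b.append mutates the shared list): a = [2, 4, 50, 50], b = [2, 4, 50, 50]
After line 4 (same = a is b; same object -> True): same = True

[2, 4, 50, 50]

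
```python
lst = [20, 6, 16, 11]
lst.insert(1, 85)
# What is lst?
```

[20, 85, 6, 16, 11]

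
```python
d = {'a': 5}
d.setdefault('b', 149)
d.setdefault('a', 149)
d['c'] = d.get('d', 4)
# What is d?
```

After line 1: d = {'a': 5}
After line 2 (setdefault adds 'b'=149): d = {'a': 5, 'b': 149}
After line 3 (setdefault 'a' no-op, already exists): d = {'a': 5, 'b': 149}
After line 4 (get('d', 4) returns default since 'd' not in d): d = {'a': 5, 'b': 149, 'c': 4}

{'a': 5, 'b': 149, 'c': 4}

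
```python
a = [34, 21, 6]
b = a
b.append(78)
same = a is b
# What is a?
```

After line 1: a = [34, 21, 6]
After line 2 (b = a is an alias, same object): a = [34, 21, 6], b = [34, 21, 6]
After line 3 (b.append mutates the shared list): a = [34, 21, 6, 78], b = [34, 21, 6, 78]
After line 4 (same = a is b; same object -> True): same = True

[34, 21, 6, 78]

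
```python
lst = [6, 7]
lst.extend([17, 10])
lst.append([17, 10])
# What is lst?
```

After line 1: lst = [6, 7]
After line 2 (extend unpacks [17, 10]): lst = [6, 7, 17, 10]
After line 3 (append adds [17, 10] as single element): lst = [6, 7, 17, 10, [17, 10]]

[6, 7, 17, 10, [17, 10]]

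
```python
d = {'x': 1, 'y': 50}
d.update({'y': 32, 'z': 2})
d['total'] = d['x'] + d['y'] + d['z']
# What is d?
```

After line 1: d = {'x': 1, 'y': 50}
After line 2 (y overwritten, z added): d = {'x': 1, 'y': 32, 'z': 2}
After line 3 (total = 1 + 32 + 2 = 35): d = {'x': 1, 'y': 32, 'z': 2, 'total': 35}

{'x': 1, 'y': 32, 'z': 2, 'total': 35}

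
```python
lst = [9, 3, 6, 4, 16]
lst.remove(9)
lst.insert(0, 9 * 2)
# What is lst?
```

After line 1: lst = [9, 3, 6, 4, 16]
After line 2 (remove first 9): lst = [3, 6, 4, 16]
After line 3 (insert 18 at index 0): lst = [18, 3, 6, 4, 16]

[18, 3, 6, 4, 16]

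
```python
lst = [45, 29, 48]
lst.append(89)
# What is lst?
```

[45, 29, 48, 89]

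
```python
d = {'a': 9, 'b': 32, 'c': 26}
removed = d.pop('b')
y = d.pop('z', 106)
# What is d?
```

After line 1: d = {'a': 9, 'b': 32, 'c': 26}
After line 2 (pop 'b' returns 32): d = {'a': 9, 'c': 26}, removed = 32
After line 3 (pop 'z' missing, returns default 106): d = {'a': 9, 'c': 26}, y = 106

{'a': 9, 'c': 26}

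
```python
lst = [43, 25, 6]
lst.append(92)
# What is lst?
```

[43, 25, 6, 92]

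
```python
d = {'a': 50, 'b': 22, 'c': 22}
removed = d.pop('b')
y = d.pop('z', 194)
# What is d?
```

After line 1: d = {'a': 50, 'b': 22, 'c': 22}
After line 2 (pop 'b' returns 22): d = {'a': 50, 'c': 22}, removed = 22
After line 3 (pop 'z' missing, returns default 194): d = {'a': 50, 'c': 22}, y = 194

{'a': 50, 'c': 22}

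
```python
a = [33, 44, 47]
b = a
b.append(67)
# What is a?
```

After line 1: a = [33, 44, 47]
After line 2 (b = a is an alias, same object): a = [33, 44, 47], b = [33, 44, 47]
After line 3 (b.append mutates the shared list): a = [33, 44, 47, 67], b = [33, 44, 47, 67]

[33, 44, 47, 67]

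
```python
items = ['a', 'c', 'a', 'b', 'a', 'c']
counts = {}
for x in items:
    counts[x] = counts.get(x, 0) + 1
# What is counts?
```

Initial: counts = {}, items = ['a', 'c', 'a', 'b', 'a', 'c']
See 'a': counts = {'a': 1}
See 'c': counts = {'a': 1, 'c': 1}
See 'a': counts = {'a': 2, 'c': 1}
See 'b': counts = {'a': 2, 'c': 1, 'b': 1}
See 'a': counts = {'a': 3, 'c': 1, 'b': 1}
See 'c': counts = {'a': 3, 'c': 2, 'b': 1}

{'a': 3, 'c': 2, 'b': 1}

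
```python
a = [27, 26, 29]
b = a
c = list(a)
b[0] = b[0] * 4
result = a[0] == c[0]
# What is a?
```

After line 1: a = [27, 26, 29]
After line 2 (b = a, alias): a = [27, 26, 29], b = [27, 26, 29]
After line 3 (c = list(a) is a copy, new object): c = [27, 26, 29]
After line 4 (b[0] = 27 * 4 = 108; mutates shared a/b): a = b = [108, 26, 29], c = [27, 26, 29]
After line 5 (a[0] = 108, c[0] = 27; result = False)

[108, 26, 29]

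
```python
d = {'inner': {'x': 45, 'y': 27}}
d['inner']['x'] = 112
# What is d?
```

After line 1: d = {'inner': {'x': 45, 'y': 27}}
After line 2 (inner x overwritten): d = {'inner': {'x': 112, 'y': 27}}

{'inner': {'x': 112, 'y': 27}}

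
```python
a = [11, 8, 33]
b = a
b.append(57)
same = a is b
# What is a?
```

After line 1: a = [11, 8, 33]
After line 2 (b = a is an alias, same object): a = [11, 8, 33], b = [11, 8, 33]
After line 3 (b.append mutates the shared list): a = [11, 8, 33, 57], b = [11, 8, 33, 57]
After line 4 (same = a is b; same object -> True): same = True

[11, 8, 33, 57]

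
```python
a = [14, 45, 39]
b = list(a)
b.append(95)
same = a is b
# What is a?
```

After line 1: a = [14, 45, 39]
After line 2 (b = list(a) is a shallow copy, new object): a = [14, 45, 39], b = [14, 45, 39]
After line 3 (append only mutates b): a = [14, 45, 39], b = [14, 45, 39, 95]
After line 4 (same = a is b; different objects -> False): same = False

[14, 45, 39]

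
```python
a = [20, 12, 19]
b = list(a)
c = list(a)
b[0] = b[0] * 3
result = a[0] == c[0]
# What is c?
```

After line 1: a = [20, 12, 19]
After line 2 (b = list(a), copy): a = [20, 12, 19], b = [20, 12, 19]
After line 3 (c = list(a) is a copy, new object): c = [20, 12, 19]
After line 4 (b[0] = 20 * 3 = 60; only b mutates (copy)): a = [20, 12, 19], b = [60, 12, 19], c = [20, 12, 19]
After line 5 (a[0] = 20, c[0] = 20; result = True)

[20, 12, 19]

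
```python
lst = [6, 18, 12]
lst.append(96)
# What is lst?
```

[6, 18, 12, 96]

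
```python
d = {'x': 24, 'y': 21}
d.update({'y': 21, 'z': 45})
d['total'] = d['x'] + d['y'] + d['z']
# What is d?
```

After line 1: d = {'x': 24, 'y': 21}
After line 2 (y overwritten, z added): d = {'x': 24, 'y': 21, 'z': 45}
After line 3 (total = 24 + 21 + 45 = 90): d = {'x': 24, 'y': 21, 'z': 45, 'total': 90}

{'x': 24, 'y': 21, 'z': 45, 'total': 90}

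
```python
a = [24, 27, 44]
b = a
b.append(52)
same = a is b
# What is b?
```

After line 1: a = [24, 27, 44]
After line 2 (b = a is an alias, same object): a = [24, 27, 44], b = [24, 27, 44]
After line 3 (b.append mutates the shared list): a = [24, 27, 44, 52], b = [24, 27, 44, 52]
After line 4 (same = a is b; same object -> True): same = True

[24, 27, 44, 52]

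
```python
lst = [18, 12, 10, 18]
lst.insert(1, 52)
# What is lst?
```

[18, 52, 12, 10, 18]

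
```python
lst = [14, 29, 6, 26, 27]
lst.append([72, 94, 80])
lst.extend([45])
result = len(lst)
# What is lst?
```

After line 1: lst = [14, 29, 6, 26, 27]
After line 2 (append adds [72, 94, 80] as single element): lst = [14, 29, 6, 26, 27, [72, 94, 80]]
After line 3 (extend unpacks [45], adds 45): lst = [14, 29, 6, 26, 27, [72, 94, 80], 45]
After line 4: result = len(lst) = 7

[14, 29, 6, 26, 27, [72, 94, 80], 45]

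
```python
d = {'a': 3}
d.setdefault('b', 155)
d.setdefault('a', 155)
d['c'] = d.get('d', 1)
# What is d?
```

After line 1: d = {'a': 3}
After line 2 (setdefault adds 'b'=155): d = {'a': 3, 'b': 155}
After line 3 (setdefault 'a' no-op, already exists): d = {'a': 3, 'b': 155}
After line 4 (get('d', 1) returns default since 'd' not in d): d = {'a': 3, 'b': 155, 'c': 1}

{'a': 3, 'b': 155, 'c': 1}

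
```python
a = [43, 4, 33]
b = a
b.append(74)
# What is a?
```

After line 1: a = [43, 4, 33]
After line 2 (b = a is an alias, same object): a = [43, 4, 33], b = [43, 4, 33]
After line 3 (b.append mutates the shared list): a = [43, 4, 33, 74], b = [43, 4, 33, 74]

[43, 4, 33, 74]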